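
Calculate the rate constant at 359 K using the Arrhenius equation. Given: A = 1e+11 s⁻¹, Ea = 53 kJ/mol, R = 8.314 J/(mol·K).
1.94e+03 s⁻¹

k = A·exp(-Ea/(R·T)) = 1e+11·exp(-53000/(8.314·359)) = 1e+11·exp(-17.7571) = 1e+11·1.9418e-08 = 1.94e+03 s⁻¹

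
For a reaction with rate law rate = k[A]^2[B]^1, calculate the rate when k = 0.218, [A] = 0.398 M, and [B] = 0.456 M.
0.01575 M/s

rate = k·[A]^2·[B]^1 = 0.218·(0.398)^2·(0.456)^1 = 0.218·0.158404·0.456 = 0.01575 M/s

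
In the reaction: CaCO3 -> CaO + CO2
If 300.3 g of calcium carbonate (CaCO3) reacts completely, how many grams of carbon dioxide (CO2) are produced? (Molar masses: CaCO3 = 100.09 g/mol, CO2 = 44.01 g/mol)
Moles of CaCO3 = 300.3 g ÷ 100.09 g/mol = 3.0003 mol
Mole ratio: 1 mol CO2 / 1 mol CaCO3
Moles of CO2 = 3.0003 × (1/1) = 3.0003 mol
Mass of CO2 = 3.0003 mol × 44.01 g/mol = 132 g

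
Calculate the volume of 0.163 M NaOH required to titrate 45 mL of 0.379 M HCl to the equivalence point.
V_{base} = 104.6 mL

At equivalence: moles acid = moles base.
moles HCl = 0.379 M × 0.045 L = 0.017055 mol
V_NaOH = 0.017055 mol ÷ 0.163 M = 0.1046 L = 104.6 mL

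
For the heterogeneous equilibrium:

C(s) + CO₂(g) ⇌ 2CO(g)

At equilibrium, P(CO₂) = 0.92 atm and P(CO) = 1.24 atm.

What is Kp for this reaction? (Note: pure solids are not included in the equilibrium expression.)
K_p = 1.671

Solid C is excluded.
Kp = P(CO)²/P(CO₂) = (1.24)²/0.92 = 1.538/0.92 = 1.671.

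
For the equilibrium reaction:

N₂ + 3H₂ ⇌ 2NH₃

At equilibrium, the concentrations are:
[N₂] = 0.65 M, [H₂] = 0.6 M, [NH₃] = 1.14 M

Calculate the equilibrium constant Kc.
K_c = 9.2564

Kc = ([NH₃]^2) / ([N₂] × [H₂]^3)
   = ((1.14)^2) / ((0.65)·(0.6)^3)
   = 1.2996 / 0.1404 = 9.2564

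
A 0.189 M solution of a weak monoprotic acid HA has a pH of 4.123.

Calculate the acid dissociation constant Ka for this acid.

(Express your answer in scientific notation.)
K_a = 3.00e-08

[H⁺] = 10^(−pH) = 10^(−4.123) = 7.534e-05 M. For HA ⇌ H⁺ + A⁻, Ka = x²/(C − x) = (7.534e-05)²/(0.189 − 7.534e-05) = 3.00e-08.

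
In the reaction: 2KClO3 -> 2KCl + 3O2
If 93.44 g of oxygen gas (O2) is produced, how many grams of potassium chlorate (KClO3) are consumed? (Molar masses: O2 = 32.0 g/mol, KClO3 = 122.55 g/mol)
Moles of O2 = 93.44 g ÷ 32.0 g/mol = 2.92 mol
Mole ratio: 2 mol KClO3 / 3 mol O2
Moles of KClO3 = 2.92 × (2/3) = 1.94667 mol
Mass of KClO3 = 1.94667 mol × 122.55 g/mol = 238.6 g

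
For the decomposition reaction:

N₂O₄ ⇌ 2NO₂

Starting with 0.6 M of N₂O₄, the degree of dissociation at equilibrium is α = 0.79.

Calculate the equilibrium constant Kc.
K_c = 7.1326

x = α·[A]₀ = 0.79 × 0.6 = 0.474 M dissociated.
At eq: [N₂O₄] = 0.6 − 0.474 = 0.126 M; [NO₂] = 2x = 0.948 M.
Kc = [NO₂]²/[N₂O₄] = (0.948)²/0.126 = 7.133.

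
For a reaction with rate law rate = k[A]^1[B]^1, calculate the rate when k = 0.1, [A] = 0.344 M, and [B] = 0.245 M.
0.008428 M/s

rate = k·[A]^1·[B]^1 = 0.1·(0.344)^1·(0.245)^1 = 0.1·0.344·0.245 = 0.008428 M/s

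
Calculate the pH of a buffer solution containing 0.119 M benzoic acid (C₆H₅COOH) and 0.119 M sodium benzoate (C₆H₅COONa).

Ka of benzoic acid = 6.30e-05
pH = 4.20

pKa = -log(6.30e-05) = 4.20. pH = pKa + log([A⁻]/[HA]) = 4.20 + log(0.119/0.119)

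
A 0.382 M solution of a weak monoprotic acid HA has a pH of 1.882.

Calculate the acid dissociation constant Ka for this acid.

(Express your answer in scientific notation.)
K_a = 4.67e-04

[H⁺] = 10^(−pH) = 10^(−1.882) = 1.312e-02 M. For HA ⇌ H⁺ + A⁻, Ka = x²/(C − x) = (1.312e-02)²/(0.382 − 1.312e-02) = 4.67e-04.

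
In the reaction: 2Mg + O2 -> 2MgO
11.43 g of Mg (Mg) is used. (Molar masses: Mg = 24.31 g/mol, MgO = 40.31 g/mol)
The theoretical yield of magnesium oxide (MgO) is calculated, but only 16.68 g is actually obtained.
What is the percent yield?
Moles of Mg = 11.43 g ÷ 24.31 g/mol = 0.470177 mol
Mole ratio: 2 mol MgO / 2 mol Mg
Moles of MgO = 0.470177 × (2/2) = 0.470177 mol
Theoretical yield = 0.470177 mol × 40.31 g/mol = 18.953 g
Actual yield = 16.68 g
Percent yield = (16.68 / 18.953) × 100% = 88.0%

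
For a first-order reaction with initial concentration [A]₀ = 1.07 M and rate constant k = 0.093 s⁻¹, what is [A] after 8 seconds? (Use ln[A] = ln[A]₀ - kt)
0.5085 M

ln[A] = ln[A]₀ - k·t = ln(1.07) - (0.093)·(8) = 0.0677 - 0.7440 = -0.6763
[A] = e^(-0.6763) = 0.5085 M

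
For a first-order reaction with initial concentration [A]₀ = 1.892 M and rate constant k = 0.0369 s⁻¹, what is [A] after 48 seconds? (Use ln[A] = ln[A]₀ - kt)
0.3219 M

ln[A] = ln[A]₀ - k·t = ln(1.892) - (0.0369)·(48) = 0.6376 - 1.7712 = -1.1336
[A] = e^(-1.1336) = 0.3219 M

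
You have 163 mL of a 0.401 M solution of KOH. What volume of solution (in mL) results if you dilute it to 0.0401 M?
Using M₁V₁ = M₂V₂:
0.401 × 163 = 0.0401 × V₂
V₂ = (0.401 × 163) / 0.0401 = 1630 mL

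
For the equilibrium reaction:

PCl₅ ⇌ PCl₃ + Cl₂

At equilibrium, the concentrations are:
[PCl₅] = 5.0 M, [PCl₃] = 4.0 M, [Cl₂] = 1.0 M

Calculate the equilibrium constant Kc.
K_c = 0.8000

Kc = ([PCl₃] × [Cl₂]) / ([PCl₅])
   = ((4.0)·(1.0)) / ((5.0))
   = 4 / 5 = 0.8000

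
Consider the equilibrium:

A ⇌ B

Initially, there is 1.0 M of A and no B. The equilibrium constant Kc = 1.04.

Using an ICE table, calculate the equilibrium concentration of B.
[B] = 0.510 M

ICE: [A] = 1.0 − x, [B] = x.
Kc = x/(1.0 − x) = 1.04 ⇒ x = 1.04·1.0/(1 + 1.04) = 1.04/2.04 = 0.5098.
[B] = x = 0.510 M.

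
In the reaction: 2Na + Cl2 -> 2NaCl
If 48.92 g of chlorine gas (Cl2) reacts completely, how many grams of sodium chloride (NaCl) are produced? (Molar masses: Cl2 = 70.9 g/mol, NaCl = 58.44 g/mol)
Moles of Cl2 = 48.92 g ÷ 70.9 g/mol = 0.689986 mol
Mole ratio: 2 mol NaCl / 1 mol Cl2
Moles of NaCl = 0.689986 × (2/1) = 1.37997 mol
Mass of NaCl = 1.37997 mol × 58.44 g/mol = 80.65 g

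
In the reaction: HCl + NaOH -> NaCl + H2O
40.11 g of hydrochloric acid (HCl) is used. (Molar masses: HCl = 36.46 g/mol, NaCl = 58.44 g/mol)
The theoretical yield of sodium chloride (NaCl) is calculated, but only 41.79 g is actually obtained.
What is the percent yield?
Moles of HCl = 40.11 g ÷ 36.46 g/mol = 1.10011 mol
Mole ratio: 1 mol NaCl / 1 mol HCl
Moles of NaCl = 1.10011 × (1/1) = 1.10011 mol
Theoretical yield = 1.10011 mol × 58.44 g/mol = 64.29 g
Actual yield = 41.79 g
Percent yield = (41.79 / 64.29) × 100% = 65.0%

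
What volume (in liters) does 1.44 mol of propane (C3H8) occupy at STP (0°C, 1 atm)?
At STP, 1 mol of gas occupies 22.4 L
Volume = 1.44 mol × 22.4 L/mol = 32.26 L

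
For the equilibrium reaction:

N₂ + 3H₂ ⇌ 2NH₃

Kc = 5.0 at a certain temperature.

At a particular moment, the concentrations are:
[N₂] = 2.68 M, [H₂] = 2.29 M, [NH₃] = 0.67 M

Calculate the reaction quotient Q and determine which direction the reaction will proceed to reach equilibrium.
Q = 0.014, Q < K, reaction proceeds forward (toward products)

Q = ([NH₃]^2) / ([N₂] × [H₂]^3)
  = ((0.67)^2) / ((2.68)·(2.29)^3) = 0.4489/32.184 = 0.01395
Since Q = 0.01395 < Kc = 5.0, the reaction proceeds forward (toward products) to reach equilibrium.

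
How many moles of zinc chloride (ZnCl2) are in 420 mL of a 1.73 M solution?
Moles = Molarity × Volume (L)
Moles = 1.73 M × 0.42 L = 0.7266 mol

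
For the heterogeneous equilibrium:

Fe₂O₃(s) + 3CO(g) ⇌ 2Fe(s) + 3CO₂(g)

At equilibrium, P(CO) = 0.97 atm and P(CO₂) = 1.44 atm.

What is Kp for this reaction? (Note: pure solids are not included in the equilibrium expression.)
K_p = 3.272

Solids (Fe₂O₃, Fe) are excluded.
Kp = P(CO₂)³/P(CO)³ = (1.44)³/(0.97)³ = 2.986/0.9127 = 3.272.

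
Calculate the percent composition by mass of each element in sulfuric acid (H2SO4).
H: 2.06%, S: 32.69%, O: 65.25%

Molar mass of H2SO4 = 98.09 g/mol
% H = (2 × 1.008) / 98.09 × 100% = 2.016 / 98.09 × 100% = 2.06%
% S = (1 × 32.07) / 98.09 × 100% = 32.07 / 98.09 × 100% = 32.69%
% O = (4 × 16.0) / 98.09 × 100% = 64 / 98.09 × 100% = 65.25%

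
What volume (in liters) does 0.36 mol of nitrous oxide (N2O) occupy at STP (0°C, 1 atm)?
At STP, 1 mol of gas occupies 22.4 L
Volume = 0.36 mol × 22.4 L/mol = 8.06 L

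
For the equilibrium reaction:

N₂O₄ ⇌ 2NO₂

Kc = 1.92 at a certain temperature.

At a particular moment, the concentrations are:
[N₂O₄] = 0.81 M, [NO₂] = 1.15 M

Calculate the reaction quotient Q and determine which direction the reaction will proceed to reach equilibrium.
Q = 1.633, Q < K, reaction proceeds forward (toward products)

Q = ([NO₂]^2) / ([N₂O₄])
  = ((1.15)^2) / ((0.81)) = 1.3225/0.81 = 1.633
Since Q = 1.633 < Kc = 1.92, the reaction proceeds forward (toward products) to reach equilibrium.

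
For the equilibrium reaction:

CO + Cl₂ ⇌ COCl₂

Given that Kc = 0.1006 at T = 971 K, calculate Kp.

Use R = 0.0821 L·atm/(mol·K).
K_p = 0.0013

Δn = (moles gaseous products) − (moles gaseous reactants) = -1
T = 971 K; RT = 0.0821 × 971 = 79.7191
Kp = Kc·(RT)^Δn = 0.1006 × (79.7191)^-1 = 0.1006 × 0.012544 = 0.0013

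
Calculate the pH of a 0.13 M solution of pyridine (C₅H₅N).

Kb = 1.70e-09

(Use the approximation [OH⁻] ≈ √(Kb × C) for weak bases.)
pH = 9.17

[OH⁻] = √(Kb × C) = √(1.70e-09 × 0.13) = 1.4866e-05. pOH = 4.83, pH = 14 - pOH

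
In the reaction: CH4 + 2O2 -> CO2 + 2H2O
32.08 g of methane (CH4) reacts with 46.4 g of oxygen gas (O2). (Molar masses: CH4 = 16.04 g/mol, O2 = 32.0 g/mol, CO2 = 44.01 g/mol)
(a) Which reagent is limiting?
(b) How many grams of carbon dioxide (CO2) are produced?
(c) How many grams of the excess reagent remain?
(a) O2, (b) 31.91 g, (c) 20.45 g

Moles of CH4 = 32.08 g ÷ 16.04 g/mol = 2 mol
Moles of O2 = 46.4 g ÷ 32.0 g/mol = 1.45 mol
Moles ÷ coefficient: CH4: 2/1 = 2, O2: 1.45/2 = 0.725
(a) O2 has the smaller value, so O2 is the limiting reagent.
(b) Moles of CO2 = 1.45 mol O2 × (1/2) = 0.725 mol; mass = 0.725 mol × 44.01 g/mol = 31.91 g
(c) CH4 consumed = 1.45 × (1/2) = 0.725 mol; remaining = 2 − 0.725 = 1.275 mol; mass = 1.275 mol × 16.04 g/mol = 20.45 g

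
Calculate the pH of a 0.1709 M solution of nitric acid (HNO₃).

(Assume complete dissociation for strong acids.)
pH = 0.77

[H⁺] = 0.1709 M for strong acid. pH = -log[H⁺] = -log(0.1709)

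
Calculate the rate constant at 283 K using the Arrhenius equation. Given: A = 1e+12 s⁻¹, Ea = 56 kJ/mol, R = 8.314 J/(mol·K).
4.61e+01 s⁻¹

k = A·exp(-Ea/(R·T)) = 1e+12·exp(-56000/(8.314·283)) = 1e+12·exp(-23.8008) = 1e+12·4.6073e-11 = 4.61e+01 s⁻¹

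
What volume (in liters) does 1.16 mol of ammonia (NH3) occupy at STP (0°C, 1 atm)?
At STP, 1 mol of gas occupies 22.4 L
Volume = 1.16 mol × 22.4 L/mol = 25.98 L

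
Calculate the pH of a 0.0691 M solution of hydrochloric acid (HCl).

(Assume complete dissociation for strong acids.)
pH = 1.16

[H⁺] = 0.0691 M for strong acid. pH = -log[H⁺] = -log(0.0691)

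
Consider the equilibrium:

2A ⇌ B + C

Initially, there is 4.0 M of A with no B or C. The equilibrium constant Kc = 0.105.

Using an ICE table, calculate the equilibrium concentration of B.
[B] = 0.786 M

ICE: [A] = 4.0 − 2x, [B] = [C] = x.
Kc = x²/(4.0 − 2x)² = 0.105 ⇒ √Kc = x/(4.0 − 2x).
x = √0.105·4.0/(1 + 2√0.105) = 0.32404·4.0/1.6481 = 0.78646.
[B] = x = 0.786 M.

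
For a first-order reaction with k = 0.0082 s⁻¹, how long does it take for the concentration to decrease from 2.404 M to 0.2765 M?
263.74 s

From ln[A] = ln[A]₀ - k·t: t = ln([A]₀/[A])/k = ln(2.404/0.2765)/0.0082 = ln(8.6944)/0.0082 = 2.1627/0.0082 = 263.74 s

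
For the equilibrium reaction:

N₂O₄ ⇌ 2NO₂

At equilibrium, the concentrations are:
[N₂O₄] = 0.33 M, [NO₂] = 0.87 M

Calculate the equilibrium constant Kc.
K_c = 2.2936

Kc = ([NO₂]^2) / ([N₂O₄])
   = ((0.87)^2) / ((0.33))
   = 0.7569 / 0.33 = 2.2936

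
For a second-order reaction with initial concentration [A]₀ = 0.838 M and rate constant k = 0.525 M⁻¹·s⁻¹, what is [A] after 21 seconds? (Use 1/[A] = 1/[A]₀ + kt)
0.0818 M

1/[A] = 1/[A]₀ + k·t = 1/0.838 + (0.525)·(21) = 1.1933 + 11.0250 = 12.2183
[A] = 1/12.2183 = 0.0818 M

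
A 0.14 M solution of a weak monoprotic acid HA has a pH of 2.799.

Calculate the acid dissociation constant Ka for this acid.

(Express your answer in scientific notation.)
K_a = 1.82e-05

[H⁺] = 10^(−pH) = 10^(−2.799) = 1.589e-03 M. For HA ⇌ H⁺ + A⁻, Ka = x²/(C − x) = (1.589e-03)²/(0.14 − 1.589e-03) = 1.82e-05.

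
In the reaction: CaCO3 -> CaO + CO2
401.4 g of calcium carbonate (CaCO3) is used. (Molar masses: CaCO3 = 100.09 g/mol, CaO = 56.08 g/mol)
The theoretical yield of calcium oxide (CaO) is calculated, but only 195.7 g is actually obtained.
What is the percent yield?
Moles of CaCO3 = 401.4 g ÷ 100.09 g/mol = 4.01039 mol
Mole ratio: 1 mol CaO / 1 mol CaCO3
Moles of CaO = 4.01039 × (1/1) = 4.01039 mol
Theoretical yield = 4.01039 mol × 56.08 g/mol = 224.9 g
Actual yield = 195.7 g
Percent yield = (195.7 / 224.9) × 100% = 87.0%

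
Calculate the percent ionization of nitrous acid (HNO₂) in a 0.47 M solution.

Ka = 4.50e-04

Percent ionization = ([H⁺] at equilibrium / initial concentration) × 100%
Percent ionization = 3.05%

Let x = [H⁺]. Ka = x²/(C - x) ⇒ x² + (4.50e-04)x - (4.50e-04)(0.47) = 0. x = 1.4320e-02. Percent = (1.4320e-02/0.47) × 100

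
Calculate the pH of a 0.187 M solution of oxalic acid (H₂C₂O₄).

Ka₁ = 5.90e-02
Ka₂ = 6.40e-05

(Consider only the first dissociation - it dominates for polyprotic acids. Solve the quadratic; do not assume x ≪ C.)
pH = 1.10

x² + Ka₁·x − Ka₁·C = 0 with Ka₁ = 5.90e-02, C = 0.187.
x = (−Ka₁ + √(Ka₁² + 4·Ka₁·C))/2 = 7.9602e-02 M, so pH = 1.10.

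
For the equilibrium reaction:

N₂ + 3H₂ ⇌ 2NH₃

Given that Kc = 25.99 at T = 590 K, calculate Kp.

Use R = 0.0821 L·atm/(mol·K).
K_p = 0.0111

Δn = (moles gaseous products) − (moles gaseous reactants) = -2
T = 590 K; RT = 0.0821 × 590 = 48.439
Kp = Kc·(RT)^Δn = 25.99 × (48.439)^-2 = 25.99 × 0.000426196 = 0.0111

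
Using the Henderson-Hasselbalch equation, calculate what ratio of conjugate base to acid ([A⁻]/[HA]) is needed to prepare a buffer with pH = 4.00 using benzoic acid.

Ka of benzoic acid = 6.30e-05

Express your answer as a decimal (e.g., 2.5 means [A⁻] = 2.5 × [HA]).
[A⁻]/[HA] = 0.630

pKa = −log(6.30e-05) = 4.2007. pH = pKa + log([A⁻]/[HA]). 4.00 = 4.2007 + log(ratio). log(ratio) = 4.00 − 4.2007 = -0.2007. ratio = 10^(-0.2007) = 0.630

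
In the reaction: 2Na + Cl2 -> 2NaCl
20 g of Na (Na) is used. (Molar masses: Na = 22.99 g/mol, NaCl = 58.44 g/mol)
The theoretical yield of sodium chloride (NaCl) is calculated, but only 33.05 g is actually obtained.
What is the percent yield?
Moles of Na = 20 g ÷ 22.99 g/mol = 0.869943 mol
Mole ratio: 2 mol NaCl / 2 mol Na
Moles of NaCl = 0.869943 × (2/2) = 0.869943 mol
Theoretical yield = 0.869943 mol × 58.44 g/mol = 50.839 g
Actual yield = 33.05 g
Percent yield = (33.05 / 50.839) × 100% = 65.0%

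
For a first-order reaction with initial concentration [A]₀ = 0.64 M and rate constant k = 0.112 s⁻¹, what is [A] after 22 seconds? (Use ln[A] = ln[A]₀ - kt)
0.0545 M

ln[A] = ln[A]₀ - k·t = ln(0.64) - (0.112)·(22) = -0.4463 - 2.4640 = -2.9103
[A] = e^(-2.9103) = 0.0545 M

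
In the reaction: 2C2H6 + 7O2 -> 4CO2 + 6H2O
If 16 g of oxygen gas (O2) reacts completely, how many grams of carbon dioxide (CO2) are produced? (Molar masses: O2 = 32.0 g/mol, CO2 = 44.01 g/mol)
Moles of O2 = 16 g ÷ 32.0 g/mol = 0.5 mol
Mole ratio: 4 mol CO2 / 7 mol O2
Moles of CO2 = 0.5 × (4/7) = 0.285714 mol
Mass of CO2 = 0.285714 mol × 44.01 g/mol = 12.57 g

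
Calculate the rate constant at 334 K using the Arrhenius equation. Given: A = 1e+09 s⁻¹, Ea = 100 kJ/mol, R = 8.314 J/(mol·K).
2.29e-07 s⁻¹

k = A·exp(-Ea/(R·T)) = 1e+09·exp(-100000/(8.314·334)) = 1e+09·exp(-36.0117) = 1e+09·2.2926e-16 = 2.29e-07 s⁻¹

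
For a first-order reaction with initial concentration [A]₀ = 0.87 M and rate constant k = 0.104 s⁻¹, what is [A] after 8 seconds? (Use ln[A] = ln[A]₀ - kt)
0.3786 M

ln[A] = ln[A]₀ - k·t = ln(0.87) - (0.104)·(8) = -0.1393 - 0.8320 = -0.9713
[A] = e^(-0.9713) = 0.3786 M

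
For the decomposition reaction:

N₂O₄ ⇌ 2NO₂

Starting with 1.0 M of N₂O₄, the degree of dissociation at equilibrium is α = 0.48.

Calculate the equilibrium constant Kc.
K_c = 1.7723

x = α·[A]₀ = 0.48 × 1.0 = 0.48 M dissociated.
At eq: [N₂O₄] = 1.0 − 0.48 = 0.52 M; [NO₂] = 2x = 0.96 M.
Kc = [NO₂]²/[N₂O₄] = (0.96)²/0.52 = 1.772.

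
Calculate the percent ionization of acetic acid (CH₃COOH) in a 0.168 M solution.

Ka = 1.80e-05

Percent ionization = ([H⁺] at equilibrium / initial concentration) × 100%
Percent ionization = 1.03%

Let x = [H⁺]. Ka = x²/(C - x) ⇒ x² + (1.80e-05)x - (1.80e-05)(0.168) = 0. x = 1.7300e-03. Percent = (1.7300e-03/0.168) × 100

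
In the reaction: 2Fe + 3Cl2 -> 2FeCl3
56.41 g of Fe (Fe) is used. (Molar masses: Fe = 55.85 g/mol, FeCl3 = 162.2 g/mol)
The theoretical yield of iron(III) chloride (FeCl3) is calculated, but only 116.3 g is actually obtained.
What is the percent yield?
Moles of Fe = 56.41 g ÷ 55.85 g/mol = 1.01003 mol
Mole ratio: 2 mol FeCl3 / 2 mol Fe
Moles of FeCl3 = 1.01003 × (2/2) = 1.01003 mol
Theoretical yield = 1.01003 mol × 162.2 g/mol = 163.83 g
Actual yield = 116.3 g
Percent yield = (116.3 / 163.83) × 100% = 71.0%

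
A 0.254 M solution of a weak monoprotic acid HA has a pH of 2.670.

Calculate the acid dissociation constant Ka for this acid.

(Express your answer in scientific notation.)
K_a = 1.81e-05

[H⁺] = 10^(−pH) = 10^(−2.670) = 2.138e-03 M. For HA ⇌ H⁺ + A⁻, Ka = x²/(C − x) = (2.138e-03)²/(0.254 − 2.138e-03) = 1.81e-05.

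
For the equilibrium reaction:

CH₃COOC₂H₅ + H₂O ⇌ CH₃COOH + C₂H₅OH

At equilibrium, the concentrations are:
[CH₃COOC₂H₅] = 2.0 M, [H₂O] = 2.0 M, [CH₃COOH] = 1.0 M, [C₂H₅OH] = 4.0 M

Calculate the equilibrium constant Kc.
K_c = 1.0000

Kc = ([CH₃COOH] × [C₂H₅OH]) / ([CH₃COOC₂H₅] × [H₂O])
   = ((1.0)·(4.0)) / ((2.0)·(2.0))
   = 4 / 4 = 1.0000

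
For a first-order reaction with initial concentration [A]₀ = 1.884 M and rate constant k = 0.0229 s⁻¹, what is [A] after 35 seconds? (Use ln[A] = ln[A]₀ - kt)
0.8453 M

ln[A] = ln[A]₀ - k·t = ln(1.884) - (0.0229)·(35) = 0.6334 - 0.8015 = -0.1681
[A] = e^(-0.1681) = 0.8453 M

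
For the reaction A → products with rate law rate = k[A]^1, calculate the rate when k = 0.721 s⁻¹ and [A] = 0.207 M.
0.1492 M/s

rate = k·[A]^1 = 0.721·(0.207)^1 = 0.721·0.207 = 0.1492 M/s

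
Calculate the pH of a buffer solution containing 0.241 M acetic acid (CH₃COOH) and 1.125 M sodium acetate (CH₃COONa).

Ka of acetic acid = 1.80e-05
pH = 5.41

pKa = -log(1.80e-05) = 4.74. pH = pKa + log([A⁻]/[HA]) = 4.74 + log(1.125/0.241)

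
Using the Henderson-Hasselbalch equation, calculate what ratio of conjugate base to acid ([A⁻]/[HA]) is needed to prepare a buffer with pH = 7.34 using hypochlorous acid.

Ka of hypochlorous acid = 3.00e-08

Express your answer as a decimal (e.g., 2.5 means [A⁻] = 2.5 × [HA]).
[A⁻]/[HA] = 0.656

pKa = −log(3.00e-08) = 7.5229. pH = pKa + log([A⁻]/[HA]). 7.34 = 7.5229 + log(ratio). log(ratio) = 7.34 − 7.5229 = -0.1829. ratio = 10^(-0.1829) = 0.656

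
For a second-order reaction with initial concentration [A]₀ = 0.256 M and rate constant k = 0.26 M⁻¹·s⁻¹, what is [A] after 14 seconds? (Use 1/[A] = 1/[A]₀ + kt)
0.1325 M

1/[A] = 1/[A]₀ + k·t = 1/0.256 + (0.26)·(14) = 3.9062 + 3.6400 = 7.5463
[A] = 1/7.5463 = 0.1325 M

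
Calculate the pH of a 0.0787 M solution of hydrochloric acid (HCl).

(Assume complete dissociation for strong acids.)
pH = 1.10

[H⁺] = 0.0787 M for strong acid. pH = -log[H⁺] = -log(0.0787)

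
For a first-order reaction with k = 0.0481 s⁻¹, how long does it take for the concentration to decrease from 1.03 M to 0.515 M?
14.41 s

From ln[A] = ln[A]₀ - k·t: t = ln([A]₀/[A])/k = ln(1.03/0.515)/0.0481 = ln(2.0000)/0.0481 = 0.6931/0.0481 = 14.41 s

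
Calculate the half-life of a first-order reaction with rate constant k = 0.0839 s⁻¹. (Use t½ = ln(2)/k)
8.26 s

t½ = ln(2)/k = 0.6931/0.0839 = 8.26 s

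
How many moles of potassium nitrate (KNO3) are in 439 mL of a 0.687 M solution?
Moles = Molarity × Volume (L)
Moles = 0.687 M × 0.439 L = 0.3016 mol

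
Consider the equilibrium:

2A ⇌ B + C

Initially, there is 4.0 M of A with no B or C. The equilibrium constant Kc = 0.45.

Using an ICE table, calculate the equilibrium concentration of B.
[B] = 1.146 M

ICE: [A] = 4.0 − 2x, [B] = [C] = x.
Kc = x²/(4.0 − 2x)² = 0.45 ⇒ √Kc = x/(4.0 − 2x).
x = √0.45·4.0/(1 + 2√0.45) = 0.67082·4.0/2.3416 = 1.1459.
[B] = x = 1.146 M.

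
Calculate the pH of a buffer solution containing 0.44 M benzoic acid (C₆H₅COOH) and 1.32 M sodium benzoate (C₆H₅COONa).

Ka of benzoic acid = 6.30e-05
pH = 4.68

pKa = -log(6.30e-05) = 4.20. pH = pKa + log([A⁻]/[HA]) = 4.20 + log(1.32/0.44)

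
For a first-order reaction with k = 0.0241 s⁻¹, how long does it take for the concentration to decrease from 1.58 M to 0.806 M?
27.93 s

From ln[A] = ln[A]₀ - k·t: t = ln([A]₀/[A])/k = ln(1.58/0.806)/0.0241 = ln(1.9603)/0.0241 = 0.6731/0.0241 = 27.93 s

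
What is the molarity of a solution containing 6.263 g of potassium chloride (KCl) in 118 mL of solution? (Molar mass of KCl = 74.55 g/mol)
Moles of KCl = 6.263 g ÷ 74.55 g/mol = 0.0840107 mol
Volume = 118 mL = 0.118 L
Molarity = 0.0840107 mol ÷ 0.118 L = 0.712 M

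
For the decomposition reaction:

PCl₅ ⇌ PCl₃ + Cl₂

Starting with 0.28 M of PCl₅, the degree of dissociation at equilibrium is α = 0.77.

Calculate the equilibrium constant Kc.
K_c = 0.7218

x = α·[A]₀ = 0.77 × 0.28 = 0.2156 M dissociated.
At eq: [PCl₅] = 0.28 − 0.2156 = 0.0644 M; [PCl₃] = [Cl₂] = x = 0.2156 M.
Kc = [PCl₃][Cl₂]/[PCl₅] = (0.2156)²/0.0644 = 0.7218.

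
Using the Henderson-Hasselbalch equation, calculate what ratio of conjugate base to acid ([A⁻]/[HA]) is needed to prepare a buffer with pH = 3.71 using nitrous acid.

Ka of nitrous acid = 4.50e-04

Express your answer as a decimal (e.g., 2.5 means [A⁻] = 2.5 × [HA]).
[A⁻]/[HA] = 2.308

pKa = −log(4.50e-04) = 3.3468. pH = pKa + log([A⁻]/[HA]). 3.71 = 3.3468 + log(ratio). log(ratio) = 3.71 − 3.3468 = 0.3632. ratio = 10^(0.3632) = 2.308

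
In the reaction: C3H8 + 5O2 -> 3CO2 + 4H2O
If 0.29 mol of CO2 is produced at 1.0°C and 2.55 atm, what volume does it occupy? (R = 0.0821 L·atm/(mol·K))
T = 1.0°C + 273.15 = 274.15 K
V = nRT/P = (0.29 × 0.0821 × 274.15) / 2.55
V = 2.56 L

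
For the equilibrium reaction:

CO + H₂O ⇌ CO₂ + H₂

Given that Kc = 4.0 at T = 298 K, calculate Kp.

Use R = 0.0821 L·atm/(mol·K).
K_p = 4.0000

Δn = (moles gaseous products) − (moles gaseous reactants) = 0
T = 298 K; RT = 0.0821 × 298 = 24.4658
Kp = Kc·(RT)^Δn = 4.0 × (24.4658)^0 = 4.0 × 1 = 4.0000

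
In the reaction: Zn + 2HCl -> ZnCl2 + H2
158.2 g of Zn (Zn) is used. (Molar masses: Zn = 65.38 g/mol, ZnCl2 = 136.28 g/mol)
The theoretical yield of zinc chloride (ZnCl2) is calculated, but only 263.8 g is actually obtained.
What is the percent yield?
Moles of Zn = 158.2 g ÷ 65.38 g/mol = 2.4197 mol
Mole ratio: 1 mol ZnCl2 / 1 mol Zn
Moles of ZnCl2 = 2.4197 × (1/1) = 2.4197 mol
Theoretical yield = 2.4197 mol × 136.28 g/mol = 329.76 g
Actual yield = 263.8 g
Percent yield = (263.8 / 329.76) × 100% = 80.0%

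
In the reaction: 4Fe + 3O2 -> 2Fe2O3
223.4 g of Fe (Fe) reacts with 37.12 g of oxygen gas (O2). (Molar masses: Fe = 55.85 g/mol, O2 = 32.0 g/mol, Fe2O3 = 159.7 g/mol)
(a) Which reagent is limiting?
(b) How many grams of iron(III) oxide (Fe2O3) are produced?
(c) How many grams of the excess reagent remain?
(a) O2, (b) 123.5 g, (c) 137 g

Moles of Fe = 223.4 g ÷ 55.85 g/mol = 4 mol
Moles of O2 = 37.12 g ÷ 32.0 g/mol = 1.16 mol
Moles ÷ coefficient: Fe: 4/4 = 1, O2: 1.16/3 = 0.3867
(a) O2 has the smaller value, so O2 is the limiting reagent.
(b) Moles of Fe2O3 = 1.16 mol O2 × (2/3) = 0.773333 mol; mass = 0.773333 mol × 159.7 g/mol = 123.5 g
(c) Fe consumed = 1.16 × (4/3) = 1.54667 mol; remaining = 4 − 1.54667 = 2.45333 mol; mass = 2.45333 mol × 55.85 g/mol = 137 g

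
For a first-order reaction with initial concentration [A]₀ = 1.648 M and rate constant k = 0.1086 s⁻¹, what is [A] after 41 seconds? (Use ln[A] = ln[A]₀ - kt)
0.0192 M

ln[A] = ln[A]₀ - k·t = ln(1.648) - (0.1086)·(41) = 0.4996 - 4.4526 = -3.9530
[A] = e^(-3.9530) = 0.0192 M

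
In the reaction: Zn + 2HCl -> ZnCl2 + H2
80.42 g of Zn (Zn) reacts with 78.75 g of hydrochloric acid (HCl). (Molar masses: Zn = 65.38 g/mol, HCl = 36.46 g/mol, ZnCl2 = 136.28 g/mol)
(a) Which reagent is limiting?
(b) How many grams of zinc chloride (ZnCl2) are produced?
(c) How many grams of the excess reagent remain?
(a) HCl, (b) 147.2 g, (c) 9.813 g

Moles of Zn = 80.42 g ÷ 65.38 g/mol = 1.23004 mol
Moles of HCl = 78.75 g ÷ 36.46 g/mol = 2.1599 mol
Moles ÷ coefficient: Zn: 1.23004/1 = 1.23, HCl: 2.1599/2 = 1.08
(a) HCl has the smaller value, so HCl is the limiting reagent.
(b) Moles of ZnCl2 = 2.1599 mol HCl × (1/2) = 1.07995 mol; mass = 1.07995 mol × 136.28 g/mol = 147.2 g
(c) Zn consumed = 2.1599 × (1/2) = 1.07995 mol; remaining = 1.23004 − 1.07995 = 0.150089 mol; mass = 0.150089 mol × 65.38 g/mol = 9.813 g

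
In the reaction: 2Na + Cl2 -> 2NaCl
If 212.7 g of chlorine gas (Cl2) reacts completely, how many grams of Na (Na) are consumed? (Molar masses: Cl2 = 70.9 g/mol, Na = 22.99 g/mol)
Moles of Cl2 = 212.7 g ÷ 70.9 g/mol = 3 mol
Mole ratio: 2 mol Na / 1 mol Cl2
Moles of Na = 3 × (2/1) = 6 mol
Mass of Na = 6 mol × 22.99 g/mol = 137.9 g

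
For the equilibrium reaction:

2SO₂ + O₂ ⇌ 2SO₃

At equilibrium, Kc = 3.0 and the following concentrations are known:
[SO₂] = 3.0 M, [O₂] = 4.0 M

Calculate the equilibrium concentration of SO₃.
[SO₃] = 10.3923 M

Kc = ([SO₃]^2) / ([SO₂]^2 × [O₂]) = 3.0
[SO₃]^2 = Kc · (reactant terms)/(other product terms) = 3.0 · 36 / 1 = 108
[SO₃] = (108)^(1/2) = 10.3923 M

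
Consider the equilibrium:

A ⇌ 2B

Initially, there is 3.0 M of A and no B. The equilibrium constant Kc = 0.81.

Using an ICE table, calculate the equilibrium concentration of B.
[B] = 1.369 M

ICE: [A] = 3.0 − x, [B] = 2x.
Kc = (2x)²/(3.0 − x) = 0.81 ⇒ 4x² + 0.81x − 2.43 = 0.
x = (−0.81 + √(0.81² + 4·4·2.43))/(2·4) = (−0.81 + √39.536)/8 = 0.68472.
[B] = 2x = 1.369 M.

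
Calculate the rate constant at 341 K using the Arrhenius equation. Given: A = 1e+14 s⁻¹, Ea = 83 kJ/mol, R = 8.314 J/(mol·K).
1.93e+01 s⁻¹

k = A·exp(-Ea/(R·T)) = 1e+14·exp(-83000/(8.314·341)) = 1e+14·exp(-29.2761) = 1e+14·1.9299e-13 = 1.93e+01 s⁻¹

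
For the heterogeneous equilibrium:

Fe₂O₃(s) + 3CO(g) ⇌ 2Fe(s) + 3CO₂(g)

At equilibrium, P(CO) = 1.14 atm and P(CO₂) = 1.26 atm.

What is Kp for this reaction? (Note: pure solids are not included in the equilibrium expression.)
K_p = 1.350

Solids (Fe₂O₃, Fe) are excluded.
Kp = P(CO₂)³/P(CO)³ = (1.26)³/(1.14)³ = 2/1.482 = 1.350.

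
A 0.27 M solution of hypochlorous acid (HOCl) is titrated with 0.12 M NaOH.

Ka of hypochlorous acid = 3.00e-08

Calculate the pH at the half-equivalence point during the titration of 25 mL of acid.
pH = pKa = 7.52

At the half-equivalence point, [HA] = [A⁻], so by Henderson–Hasselbalch pH = pKa + log(1) = pKa.
pKa = −log(3.00e-08) = 7.52.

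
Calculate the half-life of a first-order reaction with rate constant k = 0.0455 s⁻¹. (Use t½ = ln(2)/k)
15.23 s

t½ = ln(2)/k = 0.6931/0.0455 = 15.23 s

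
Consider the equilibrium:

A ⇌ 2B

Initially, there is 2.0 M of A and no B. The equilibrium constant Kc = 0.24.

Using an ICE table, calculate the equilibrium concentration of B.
[B] = 0.635 M

ICE: [A] = 2.0 − x, [B] = 2x.
Kc = (2x)²/(2.0 − x) = 0.24 ⇒ 4x² + 0.24x − 0.48 = 0.
x = (−0.24 + √(0.24² + 4·4·0.48))/(2·4) = (−0.24 + √7.7376)/8 = 0.31771.
[B] = 2x = 0.635 M.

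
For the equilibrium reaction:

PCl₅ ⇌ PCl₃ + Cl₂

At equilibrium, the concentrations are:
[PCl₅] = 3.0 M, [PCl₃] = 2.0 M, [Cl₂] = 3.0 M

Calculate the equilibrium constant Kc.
K_c = 2.0000

Kc = ([PCl₃] × [Cl₂]) / ([PCl₅])
   = ((2.0)·(3.0)) / ((3.0))
   = 6 / 3 = 2.0000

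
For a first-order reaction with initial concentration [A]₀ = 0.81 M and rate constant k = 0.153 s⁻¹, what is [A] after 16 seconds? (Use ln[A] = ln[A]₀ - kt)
0.0700 M

ln[A] = ln[A]₀ - k·t = ln(0.81) - (0.153)·(16) = -0.2107 - 2.4480 = -2.6587
[A] = e^(-2.6587) = 0.0700 M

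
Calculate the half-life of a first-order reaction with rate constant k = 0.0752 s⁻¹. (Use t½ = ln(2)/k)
9.22 s

t½ = ln(2)/k = 0.6931/0.0752 = 9.22 s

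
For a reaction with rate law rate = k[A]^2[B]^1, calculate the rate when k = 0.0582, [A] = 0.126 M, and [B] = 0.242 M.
0.0002236 M/s

rate = k·[A]^2·[B]^1 = 0.0582·(0.126)^2·(0.242)^1 = 0.0582·0.015876·0.242 = 0.0002236 M/s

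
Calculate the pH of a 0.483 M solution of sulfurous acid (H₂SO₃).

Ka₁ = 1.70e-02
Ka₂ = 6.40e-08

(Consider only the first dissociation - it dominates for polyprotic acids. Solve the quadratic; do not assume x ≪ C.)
pH = 1.08

x² + Ka₁·x − Ka₁·C = 0 with Ka₁ = 1.70e-02, C = 0.483.
x = (−Ka₁ + √(Ka₁² + 4·Ka₁·C))/2 = 8.2512e-02 M, so pH = 1.08.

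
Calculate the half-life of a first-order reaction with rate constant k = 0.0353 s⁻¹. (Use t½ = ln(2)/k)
19.64 s

t½ = ln(2)/k = 0.6931/0.0353 = 19.64 s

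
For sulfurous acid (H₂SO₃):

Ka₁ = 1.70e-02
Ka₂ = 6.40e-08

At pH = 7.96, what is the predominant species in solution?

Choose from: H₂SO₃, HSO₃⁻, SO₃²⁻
SO₃²⁻

pKa1 = 1.77, pKa2 = 7.19. Each pKa is the crossover between adjacent species; pH = 7.96 lies in the region where SO₃²⁻ predominates.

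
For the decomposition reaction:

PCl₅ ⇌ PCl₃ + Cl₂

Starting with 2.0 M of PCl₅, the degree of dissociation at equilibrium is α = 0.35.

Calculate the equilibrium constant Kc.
K_c = 0.3769

x = α·[A]₀ = 0.35 × 2.0 = 0.7 M dissociated.
At eq: [PCl₅] = 2.0 − 0.7 = 1.3 M; [PCl₃] = [Cl₂] = x = 0.7 M.
Kc = [PCl₃][Cl₂]/[PCl₅] = (0.7)²/1.3 = 0.3769.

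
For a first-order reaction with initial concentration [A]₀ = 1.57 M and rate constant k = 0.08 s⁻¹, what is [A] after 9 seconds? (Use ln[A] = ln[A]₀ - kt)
0.7642 M

ln[A] = ln[A]₀ - k·t = ln(1.57) - (0.08)·(9) = 0.4511 - 0.7200 = -0.2689
[A] = e^(-0.2689) = 0.7642 M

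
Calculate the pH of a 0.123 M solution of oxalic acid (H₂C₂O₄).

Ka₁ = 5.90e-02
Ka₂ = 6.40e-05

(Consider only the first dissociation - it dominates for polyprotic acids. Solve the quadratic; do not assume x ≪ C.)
pH = 1.22

x² + Ka₁·x − Ka₁·C = 0 with Ka₁ = 5.90e-02, C = 0.123.
x = (−Ka₁ + √(Ka₁² + 4·Ka₁·C))/2 = 6.0651e-02 M, so pH = 1.22.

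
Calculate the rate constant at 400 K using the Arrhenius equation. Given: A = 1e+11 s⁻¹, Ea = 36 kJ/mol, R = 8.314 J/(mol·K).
1.99e+06 s⁻¹

k = A·exp(-Ea/(R·T)) = 1e+11·exp(-36000/(8.314·400)) = 1e+11·exp(-10.8251) = 1e+11·1.9894e-05 = 1.99e+06 s⁻¹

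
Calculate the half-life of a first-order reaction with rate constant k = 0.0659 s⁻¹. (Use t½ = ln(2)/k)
10.52 s

t½ = ln(2)/k = 0.6931/0.0659 = 10.52 s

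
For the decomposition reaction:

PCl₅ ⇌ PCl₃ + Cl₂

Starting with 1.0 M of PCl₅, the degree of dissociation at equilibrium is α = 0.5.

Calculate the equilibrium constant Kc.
K_c = 0.5000

x = α·[A]₀ = 0.5 × 1.0 = 0.5 M dissociated.
At eq: [PCl₅] = 1.0 − 0.5 = 0.5 M; [PCl₃] = [Cl₂] = x = 0.5 M.
Kc = [PCl₃][Cl₂]/[PCl₅] = (0.5)²/0.5 = 0.5.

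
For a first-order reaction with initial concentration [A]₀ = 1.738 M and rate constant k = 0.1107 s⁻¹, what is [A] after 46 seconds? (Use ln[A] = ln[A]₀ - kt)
0.0107 M

ln[A] = ln[A]₀ - k·t = ln(1.738) - (0.1107)·(46) = 0.5527 - 5.0922 = -4.5395
[A] = e^(-4.5395) = 0.0107 M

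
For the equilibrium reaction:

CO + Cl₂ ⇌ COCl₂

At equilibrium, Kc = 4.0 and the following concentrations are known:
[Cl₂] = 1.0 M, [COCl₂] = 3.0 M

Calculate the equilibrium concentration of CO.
[CO] = 0.7500 M

Kc = ([COCl₂]) / ([CO] × [Cl₂]) = 4.0
[CO]^1 = (product terms)/(Kc · other reactant terms) = 3 / (4.0 · 1) = 0.75
[CO] = 0.7500 M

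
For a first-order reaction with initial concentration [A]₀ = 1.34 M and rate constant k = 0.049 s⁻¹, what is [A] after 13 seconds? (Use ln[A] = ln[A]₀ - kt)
0.7087 M

ln[A] = ln[A]₀ - k·t = ln(1.34) - (0.049)·(13) = 0.2927 - 0.6370 = -0.3443
[A] = e^(-0.3443) = 0.7087 M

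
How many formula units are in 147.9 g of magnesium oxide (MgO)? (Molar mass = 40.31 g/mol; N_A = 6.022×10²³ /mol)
Moles = 147.9 g ÷ 40.31 g/mol = 3.66906 mol
Formula units = 3.66906 mol × 6.022×10²³ /mol = 2.210e+24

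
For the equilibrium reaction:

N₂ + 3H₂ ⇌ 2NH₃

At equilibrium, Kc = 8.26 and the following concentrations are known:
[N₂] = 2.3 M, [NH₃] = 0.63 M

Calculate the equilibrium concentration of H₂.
[H₂] = 0.2754 M

Kc = ([NH₃]^2) / ([N₂] × [H₂]^3) = 8.26
[H₂]^3 = (product terms)/(Kc · other reactant terms) = 0.3969 / (8.26 · 2.3) = 0.020892
[H₂] = (0.020892)^(1/3) = 0.2754 M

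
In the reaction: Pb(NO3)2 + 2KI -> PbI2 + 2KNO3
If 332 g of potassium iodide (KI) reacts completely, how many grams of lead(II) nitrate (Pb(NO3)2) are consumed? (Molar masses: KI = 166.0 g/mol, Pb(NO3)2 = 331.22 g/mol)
Moles of KI = 332 g ÷ 166.0 g/mol = 2 mol
Mole ratio: 1 mol Pb(NO3)2 / 2 mol KI
Moles of Pb(NO3)2 = 2 × (1/2) = 1 mol
Mass of Pb(NO3)2 = 1 mol × 331.22 g/mol = 331.2 g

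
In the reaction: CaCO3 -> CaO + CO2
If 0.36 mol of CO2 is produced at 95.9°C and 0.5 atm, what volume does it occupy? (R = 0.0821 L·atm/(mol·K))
T = 95.9°C + 273.15 = 369.05 K
V = nRT/P = (0.36 × 0.0821 × 369.05) / 0.5
V = 21.82 L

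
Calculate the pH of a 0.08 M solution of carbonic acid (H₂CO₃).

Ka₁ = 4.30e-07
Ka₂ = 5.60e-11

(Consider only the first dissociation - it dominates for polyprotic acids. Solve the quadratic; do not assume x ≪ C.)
pH = 3.73

x² + Ka₁·x − Ka₁·C = 0 with Ka₁ = 4.30e-07, C = 0.08.
x = (−Ka₁ + √(Ka₁² + 4·Ka₁·C))/2 = 1.8526e-04 M, so pH = 3.73.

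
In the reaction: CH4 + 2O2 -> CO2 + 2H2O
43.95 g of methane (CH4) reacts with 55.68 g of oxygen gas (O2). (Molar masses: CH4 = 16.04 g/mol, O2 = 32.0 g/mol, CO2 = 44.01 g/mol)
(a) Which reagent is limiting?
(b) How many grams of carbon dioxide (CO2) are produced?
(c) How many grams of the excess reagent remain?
(a) O2, (b) 38.29 g, (c) 30 g

Moles of CH4 = 43.95 g ÷ 16.04 g/mol = 2.74002 mol
Moles of O2 = 55.68 g ÷ 32.0 g/mol = 1.74 mol
Moles ÷ coefficient: CH4: 2.74002/1 = 2.74, O2: 1.74/2 = 0.87
(a) O2 has the smaller value, so O2 is the limiting reagent.
(b) Moles of CO2 = 1.74 mol O2 × (1/2) = 0.87 mol; mass = 0.87 mol × 44.01 g/mol = 38.29 g
(c) CH4 consumed = 1.74 × (1/2) = 0.87 mol; remaining = 2.74002 − 0.87 = 1.87002 mol; mass = 1.87002 mol × 16.04 g/mol = 30 g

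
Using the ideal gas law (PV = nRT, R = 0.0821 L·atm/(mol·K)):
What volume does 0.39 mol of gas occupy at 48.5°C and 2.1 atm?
T = 48.5°C + 273.15 = 321.65 K
V = nRT/P = (0.39 × 0.0821 × 321.65) / 2.1
V = 4.90 L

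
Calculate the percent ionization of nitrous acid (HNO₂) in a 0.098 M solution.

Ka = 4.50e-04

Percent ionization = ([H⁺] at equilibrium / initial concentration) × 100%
Percent ionization = 6.55%

Let x = [H⁺]. Ka = x²/(C - x) ⇒ x² + (4.50e-04)x - (4.50e-04)(0.098) = 0. x = 6.4196e-03. Percent = (6.4196e-03/0.098) × 100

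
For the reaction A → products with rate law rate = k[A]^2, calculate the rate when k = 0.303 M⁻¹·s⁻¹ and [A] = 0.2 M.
0.01212 M/s

rate = k·[A]^2 = 0.303·(0.2)^2 = 0.303·0.04 = 0.01212 M/s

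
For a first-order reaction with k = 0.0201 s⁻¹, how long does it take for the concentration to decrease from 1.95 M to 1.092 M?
28.85 s

From ln[A] = ln[A]₀ - k·t: t = ln([A]₀/[A])/k = ln(1.95/1.092)/0.0201 = ln(1.7857)/0.0201 = 0.5798/0.0201 = 28.85 s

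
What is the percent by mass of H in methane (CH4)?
Mass of H in formula = 1.008 × 4 = 4.032 g/mol
Molar mass = 16.04 g/mol
% H = (4.032/16.04) × 100% = 25.14%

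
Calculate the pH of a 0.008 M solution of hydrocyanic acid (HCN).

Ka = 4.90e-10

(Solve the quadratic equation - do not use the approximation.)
pH = 5.70

x² + Ka×x - Ka×C = 0. Using quadratic formula: [H⁺] = 1.9797e-06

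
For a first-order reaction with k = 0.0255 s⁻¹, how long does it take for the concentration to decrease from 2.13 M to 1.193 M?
22.73 s

From ln[A] = ln[A]₀ - k·t: t = ln([A]₀/[A])/k = ln(2.13/1.193)/0.0255 = ln(1.7854)/0.0255 = 0.5797/0.0255 = 22.73 s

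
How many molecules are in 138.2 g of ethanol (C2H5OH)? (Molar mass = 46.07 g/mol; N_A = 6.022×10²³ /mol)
Moles = 138.2 g ÷ 46.07 g/mol = 2.99978 mol
Molecules = 2.99978 mol × 6.022×10²³ /mol = 1.806e+24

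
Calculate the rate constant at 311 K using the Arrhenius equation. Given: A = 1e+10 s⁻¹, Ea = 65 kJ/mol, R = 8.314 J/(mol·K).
1.21e-01 s⁻¹

k = A·exp(-Ea/(R·T)) = 1e+10·exp(-65000/(8.314·311)) = 1e+10·exp(-25.1387) = 1e+10·1.2089e-11 = 1.21e-01 s⁻¹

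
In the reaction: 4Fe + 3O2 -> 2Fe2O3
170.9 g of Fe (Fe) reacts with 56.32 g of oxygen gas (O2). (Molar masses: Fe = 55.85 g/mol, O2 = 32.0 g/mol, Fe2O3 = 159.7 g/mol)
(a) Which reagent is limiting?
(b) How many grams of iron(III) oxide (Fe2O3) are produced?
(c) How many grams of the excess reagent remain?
(a) O2, (b) 187.4 g, (c) 39.84 g

Moles of Fe = 170.9 g ÷ 55.85 g/mol = 3.05998 mol
Moles of O2 = 56.32 g ÷ 32.0 g/mol = 1.76 mol
Moles ÷ coefficient: Fe: 3.05998/4 = 0.765, O2: 1.76/3 = 0.5867
(a) O2 has the smaller value, so O2 is the limiting reagent.
(b) Moles of Fe2O3 = 1.76 mol O2 × (2/3) = 1.17333 mol; mass = 1.17333 mol × 159.7 g/mol = 187.4 g
(c) Fe consumed = 1.76 × (4/3) = 2.34667 mol; remaining = 3.05998 − 2.34667 = 0.713315 mol; mass = 0.713315 mol × 55.85 g/mol = 39.84 g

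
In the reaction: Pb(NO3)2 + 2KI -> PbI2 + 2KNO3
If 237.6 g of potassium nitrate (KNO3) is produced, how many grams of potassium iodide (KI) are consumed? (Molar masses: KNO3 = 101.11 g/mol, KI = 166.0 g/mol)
Moles of KNO3 = 237.6 g ÷ 101.11 g/mol = 2.34992 mol
Mole ratio: 2 mol KI / 2 mol KNO3
Moles of KI = 2.34992 × (2/2) = 2.34992 mol
Mass of KI = 2.34992 mol × 166.0 g/mol = 390.1 g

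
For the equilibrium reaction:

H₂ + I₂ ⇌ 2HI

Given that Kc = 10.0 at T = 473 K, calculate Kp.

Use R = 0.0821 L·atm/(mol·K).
K_p = 10.0000

Δn = (moles gaseous products) − (moles gaseous reactants) = 0
T = 473 K; RT = 0.0821 × 473 = 38.8333
Kp = Kc·(RT)^Δn = 10.0 × (38.8333)^0 = 10.0 × 1 = 10.0000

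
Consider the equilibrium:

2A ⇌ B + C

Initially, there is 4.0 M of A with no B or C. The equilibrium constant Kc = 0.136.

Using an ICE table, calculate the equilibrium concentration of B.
[B] = 0.849 M

ICE: [A] = 4.0 − 2x, [B] = [C] = x.
Kc = x²/(4.0 − 2x)² = 0.136 ⇒ √Kc = x/(4.0 − 2x).
x = √0.136·4.0/(1 + 2√0.136) = 0.36878·4.0/1.7376 = 0.84896.
[B] = x = 0.849 M.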